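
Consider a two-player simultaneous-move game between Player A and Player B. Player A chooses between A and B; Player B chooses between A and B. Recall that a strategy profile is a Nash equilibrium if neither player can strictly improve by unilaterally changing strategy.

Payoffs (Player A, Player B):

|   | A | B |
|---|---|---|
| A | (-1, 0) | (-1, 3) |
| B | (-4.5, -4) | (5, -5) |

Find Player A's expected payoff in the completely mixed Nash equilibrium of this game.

First find q, the probability Player B plays A, from Player A's indifference between A and B: −q − (1−q) = −4.5q + 5(1−q), giving q = 12/19.
Since Player A is indifferent in equilibrium, Player A's expected payoff equals the payoff from either row against (12/19, 7/19). Using A: −(12/19) − (7/19) = -1.

-1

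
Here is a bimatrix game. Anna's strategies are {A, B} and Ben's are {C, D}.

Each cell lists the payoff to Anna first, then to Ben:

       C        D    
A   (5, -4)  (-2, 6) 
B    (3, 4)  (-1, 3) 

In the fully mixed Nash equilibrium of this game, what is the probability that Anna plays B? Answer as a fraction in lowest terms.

Let r be the probability that Anna plays A. In a completely mixed equilibrium, Ben must be indifferent between C and D.
Ben's expected payoff from C is −4r + 4(1−r); from D it is 6r + 3(1−r).
Setting these equal: −8r + 4 = 3r + 3, so r = 1/11.
Therefore Anna plays B with probability 1 − 1/11 = 10/11.

10/11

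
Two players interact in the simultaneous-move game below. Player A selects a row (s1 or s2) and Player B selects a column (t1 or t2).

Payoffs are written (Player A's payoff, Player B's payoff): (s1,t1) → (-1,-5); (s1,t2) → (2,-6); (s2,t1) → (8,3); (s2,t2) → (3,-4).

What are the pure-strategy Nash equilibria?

(s1, t1): Player A prefers s2 (8 > -1) — not an equilibrium.
(s1, t2): Player A prefers s2 (3 > 2); Player B prefers t1 (-5 > -6) — not an equilibrium.
(s2, t1): Player A gets 8 ≥ -1 from s1, and Player B gets 3 ≥ -4 from t2 — Nash equilibrium.
(s2, t2): Player B prefers t1 (3 > -4) — not an equilibrium.

(s2, t1)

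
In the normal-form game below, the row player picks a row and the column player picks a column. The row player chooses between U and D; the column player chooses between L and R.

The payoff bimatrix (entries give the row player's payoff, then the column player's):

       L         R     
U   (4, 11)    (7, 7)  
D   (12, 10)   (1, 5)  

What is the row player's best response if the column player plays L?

Against L, the row player earns 4 from U and 12 from D.
So D is the best response.

D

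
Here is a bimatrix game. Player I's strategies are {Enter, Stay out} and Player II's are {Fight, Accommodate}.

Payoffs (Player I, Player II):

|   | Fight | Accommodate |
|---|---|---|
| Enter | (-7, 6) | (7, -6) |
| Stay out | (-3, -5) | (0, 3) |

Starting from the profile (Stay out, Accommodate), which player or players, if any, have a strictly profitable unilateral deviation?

Player I at (Stay out, Accommodate) earns 0; deviating to Enter yields 7 — a strict improvement.
Player II earns 3; deviating to Fight yields -5 — not better.
Only Player I has a strictly profitable deviation.

Player I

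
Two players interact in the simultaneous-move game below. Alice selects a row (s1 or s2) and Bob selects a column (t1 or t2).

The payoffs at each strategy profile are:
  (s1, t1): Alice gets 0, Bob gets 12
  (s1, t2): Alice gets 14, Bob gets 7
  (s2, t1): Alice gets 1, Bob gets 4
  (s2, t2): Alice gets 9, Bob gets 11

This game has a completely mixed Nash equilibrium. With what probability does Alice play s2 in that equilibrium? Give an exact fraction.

5/12

Let r be the probability that Alice plays s1. In a completely mixed equilibrium, Bob must be indifferent between t1 and t2.
Bob's expected payoff from t1 is 12r + 4(1−r); from t2 it is 7r + 11(1−r).
Setting these equal: 8r + 4 = −4r + 11, so r = 7/12.
Therefore Alice plays s2 with probability 1 − 7/12 = 5/12.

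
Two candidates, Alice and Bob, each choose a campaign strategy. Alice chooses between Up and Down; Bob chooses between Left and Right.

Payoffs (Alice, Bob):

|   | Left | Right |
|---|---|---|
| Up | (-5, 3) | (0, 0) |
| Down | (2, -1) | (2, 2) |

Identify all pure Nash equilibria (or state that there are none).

(Down, Right)

(Up, Left): Alice prefers Down (2 > -5) — not an equilibrium.
(Up, Right): Alice prefers Down (2 > 0); Bob prefers Left (3 > 0) — not an equilibrium.
(Down, Left): Bob prefers Right (2 > -1) — not an equilibrium.
(Down, Right): Alice gets 2 ≥ 0 from Up, and Bob gets 2 ≥ -1 from Left — Nash equilibrium.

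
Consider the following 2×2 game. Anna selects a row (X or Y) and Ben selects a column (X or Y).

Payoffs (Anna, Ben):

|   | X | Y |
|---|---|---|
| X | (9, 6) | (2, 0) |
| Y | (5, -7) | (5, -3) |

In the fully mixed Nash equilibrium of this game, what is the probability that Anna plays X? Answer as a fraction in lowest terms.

2/5

Let x be the probability that Anna plays X. In a completely mixed equilibrium, Ben must be indifferent between X and Y.
Ben's expected payoff from X is 6x − 7(1−x); from Y it is −3(1−x).
Setting these equal: 13x − 7 = 3x − 3, so x = 2/5.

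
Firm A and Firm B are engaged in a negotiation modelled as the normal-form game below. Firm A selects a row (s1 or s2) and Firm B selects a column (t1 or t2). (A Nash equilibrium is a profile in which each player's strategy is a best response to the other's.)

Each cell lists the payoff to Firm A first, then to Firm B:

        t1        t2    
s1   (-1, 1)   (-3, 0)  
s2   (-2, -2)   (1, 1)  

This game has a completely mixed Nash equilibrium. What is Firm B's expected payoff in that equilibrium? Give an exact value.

First find p, the probability Firm A plays s1, from Firm B's indifference between t1 and t2: p − 2(1−p) = (1−p), giving p = 3/4.
Since Firm B is indifferent in equilibrium, Firm B's expected payoff equals the payoff from either column against (3/4, 1/4). Using t1: (3/4) − 2(1/4) = 1/4.

1/4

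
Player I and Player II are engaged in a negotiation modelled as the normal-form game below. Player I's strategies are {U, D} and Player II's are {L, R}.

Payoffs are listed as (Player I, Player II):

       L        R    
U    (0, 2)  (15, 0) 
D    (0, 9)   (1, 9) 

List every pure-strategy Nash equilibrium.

(U, L) and (D, L)

(U, L): Player I gets 0 ≥ 0 from D, and Player II gets 2 ≥ 0 from R — Nash equilibrium.
(U, R): Player II prefers L (2 > 0) — not an equilibrium.
(D, L): Player I gets 0 ≥ 0 from U, and Player II gets 9 ≥ 9 from R — Nash equilibrium.
(D, R): Player I prefers U (15 > 1) — not an equilibrium.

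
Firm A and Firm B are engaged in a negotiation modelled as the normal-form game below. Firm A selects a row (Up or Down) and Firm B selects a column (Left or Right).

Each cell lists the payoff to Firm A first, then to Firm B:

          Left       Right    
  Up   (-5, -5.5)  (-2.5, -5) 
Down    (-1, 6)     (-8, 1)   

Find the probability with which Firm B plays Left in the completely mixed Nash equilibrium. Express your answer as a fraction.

11/19

Let y be the probability that Firm B plays Left. In a completely mixed equilibrium, Firm A must be indifferent between Up and Down.
Firm A's expected payoff from Up is −5y − 2.5(1−y); from Down it is −y − 8(1−y).
Setting these equal: −2.5y − 2.5 = 7y − 8, so y = 11/19.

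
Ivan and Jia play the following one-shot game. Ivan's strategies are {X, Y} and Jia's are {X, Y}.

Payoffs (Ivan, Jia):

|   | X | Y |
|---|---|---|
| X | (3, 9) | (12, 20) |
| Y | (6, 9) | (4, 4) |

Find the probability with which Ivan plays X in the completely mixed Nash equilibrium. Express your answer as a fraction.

Let x be the probability that Ivan plays X. In a completely mixed equilibrium, Jia must be indifferent between X and Y.
Jia's expected payoff from X is 9x + 9(1−x); from Y it is 20x + 4(1−x).
Setting these equal: 9 = 16x + 4, so x = 5/16.

5/16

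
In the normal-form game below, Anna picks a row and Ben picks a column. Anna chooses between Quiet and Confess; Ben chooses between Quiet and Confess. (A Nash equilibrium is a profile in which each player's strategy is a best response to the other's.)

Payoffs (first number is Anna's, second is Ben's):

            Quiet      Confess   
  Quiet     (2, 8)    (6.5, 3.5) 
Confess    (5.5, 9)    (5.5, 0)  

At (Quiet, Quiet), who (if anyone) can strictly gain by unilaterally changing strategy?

Anna at (Quiet, Quiet) earns 2; deviating to Confess yields 5.5 — a strict improvement.
Ben earns 8; deviating to Confess yields 3.5 — not better.
Only Anna has a strictly profitable deviation.

Anna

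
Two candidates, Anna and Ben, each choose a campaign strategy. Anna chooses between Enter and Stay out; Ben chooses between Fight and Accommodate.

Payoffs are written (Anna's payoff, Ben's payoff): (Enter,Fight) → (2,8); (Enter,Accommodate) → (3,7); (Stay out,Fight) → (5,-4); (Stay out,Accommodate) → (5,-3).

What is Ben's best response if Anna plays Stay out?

Against Stay out, Ben earns -4 from Fight and -3 from Accommodate.
So Accommodate is the best response.

Accommodate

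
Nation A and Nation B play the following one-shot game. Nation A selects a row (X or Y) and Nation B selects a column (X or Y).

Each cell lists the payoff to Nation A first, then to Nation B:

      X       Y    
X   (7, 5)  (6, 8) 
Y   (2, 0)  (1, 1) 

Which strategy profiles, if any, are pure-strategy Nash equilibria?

(X, Y)

(X, X): Nation B prefers Y (8 > 5) — not an equilibrium.
(X, Y): Nation A gets 6 ≥ 1 from Y, and Nation B gets 8 ≥ 5 from X — Nash equilibrium.
(Y, X): Nation A prefers X (7 > 2); Nation B prefers Y (1 > 0) — not an equilibrium.
(Y, Y): Nation A prefers X (6 > 1) — not an equilibrium.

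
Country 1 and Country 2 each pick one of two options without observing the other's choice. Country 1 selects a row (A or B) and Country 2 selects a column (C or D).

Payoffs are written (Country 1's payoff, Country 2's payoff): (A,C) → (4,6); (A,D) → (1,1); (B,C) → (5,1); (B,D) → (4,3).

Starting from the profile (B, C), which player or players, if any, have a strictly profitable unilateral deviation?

Country 1 at (B, C) earns 5; deviating to A yields 4 — not better.
Country 2 earns 1; deviating to D yields 3 — a strict improvement.
Only Country 2 has a strictly profitable deviation.

Country 2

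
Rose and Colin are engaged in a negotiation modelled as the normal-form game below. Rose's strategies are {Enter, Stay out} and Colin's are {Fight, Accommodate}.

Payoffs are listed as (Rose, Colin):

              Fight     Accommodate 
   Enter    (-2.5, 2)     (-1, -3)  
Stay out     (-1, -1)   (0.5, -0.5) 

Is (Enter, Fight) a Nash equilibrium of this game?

At (Enter, Fight), Rose earns -2.5; switching to Stay out would give -1, so Rose would deviate.
Colin earns 2; switching to Accommodate would give -3, so Colin has no profitable deviation.
Since at least one player can profitably deviate, this is not a Nash equilibrium.

No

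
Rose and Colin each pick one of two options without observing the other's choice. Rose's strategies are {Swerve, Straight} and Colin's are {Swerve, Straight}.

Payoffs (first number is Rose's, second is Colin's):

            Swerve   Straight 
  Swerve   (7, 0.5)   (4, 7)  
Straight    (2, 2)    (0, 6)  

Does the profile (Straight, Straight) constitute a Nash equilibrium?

At (Straight, Straight), Rose earns 0; switching to Swerve would give 4, so Rose would deviate.
Colin earns 6; switching to Swerve would give 2, so Colin has no profitable deviation.
Since at least one player can profitably deviate, this is not a Nash equilibrium.

No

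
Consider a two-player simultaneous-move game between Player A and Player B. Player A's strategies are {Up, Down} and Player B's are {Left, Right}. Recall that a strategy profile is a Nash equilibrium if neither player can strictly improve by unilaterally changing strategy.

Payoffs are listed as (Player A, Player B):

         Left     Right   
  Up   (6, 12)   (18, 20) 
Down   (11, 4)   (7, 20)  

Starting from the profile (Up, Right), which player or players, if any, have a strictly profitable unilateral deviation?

Player A at (Up, Right) earns 18; deviating to Down yields 7 — not better.
Player B earns 20; deviating to Left yields 12 — not better.
Neither player can strictly improve; the profile is a Nash equilibrium.

Neither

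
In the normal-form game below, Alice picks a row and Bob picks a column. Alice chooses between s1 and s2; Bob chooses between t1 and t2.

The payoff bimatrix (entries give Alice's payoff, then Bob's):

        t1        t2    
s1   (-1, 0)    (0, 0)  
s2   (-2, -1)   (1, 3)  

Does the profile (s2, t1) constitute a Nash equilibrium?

No

At (s2, t1), Alice earns -2; switching to s1 would give -1, so Alice would deviate.
Bob earns -1; switching to t2 would give 3, so Bob would deviate.
Since at least one player can profitably deviate, this is not a Nash equilibrium.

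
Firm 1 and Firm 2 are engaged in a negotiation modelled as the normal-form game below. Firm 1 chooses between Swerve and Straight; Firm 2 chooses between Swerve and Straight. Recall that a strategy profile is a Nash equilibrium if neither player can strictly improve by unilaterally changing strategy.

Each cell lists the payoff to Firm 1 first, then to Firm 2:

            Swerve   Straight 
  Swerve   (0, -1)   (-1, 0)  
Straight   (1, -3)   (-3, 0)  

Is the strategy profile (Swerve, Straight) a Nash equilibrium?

At (Swerve, Straight), Firm 1 earns -1; switching to Straight would give -3, so Firm 1 has no profitable deviation.
Firm 2 earns 0; switching to Swerve would give -1, so Firm 2 has no profitable deviation.
Neither player can gain by a unilateral deviation, so this profile is a Nash equilibrium.

Yes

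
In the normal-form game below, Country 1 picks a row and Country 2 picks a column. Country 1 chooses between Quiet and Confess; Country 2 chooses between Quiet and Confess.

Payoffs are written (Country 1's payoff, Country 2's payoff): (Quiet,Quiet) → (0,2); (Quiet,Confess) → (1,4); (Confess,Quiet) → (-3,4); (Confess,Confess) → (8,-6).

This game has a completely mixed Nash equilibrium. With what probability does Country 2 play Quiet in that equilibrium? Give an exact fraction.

Let q be the probability that Country 2 plays Quiet. In a completely mixed equilibrium, Country 1 must be indifferent between Quiet and Confess.
Country 1's expected payoff from Quiet is (1−q); from Confess it is −3q + 8(1−q).
Setting these equal: −q + 1 = −11q + 8, so q = 7/10.

7/10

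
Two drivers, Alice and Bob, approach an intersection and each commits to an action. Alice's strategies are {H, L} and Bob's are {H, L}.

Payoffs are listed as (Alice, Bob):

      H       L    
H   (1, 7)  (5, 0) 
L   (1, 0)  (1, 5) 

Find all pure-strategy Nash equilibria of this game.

(H, H)

(H, H): Alice gets 1 ≥ 1 from L, and Bob gets 7 ≥ 0 from L — Nash equilibrium.
(H, L): Bob prefers H (7 > 0) — not an equilibrium.
(L, H): Bob prefers L (5 > 0) — not an equilibrium.
(L, L): Alice prefers H (5 > 1) — not an equilibrium.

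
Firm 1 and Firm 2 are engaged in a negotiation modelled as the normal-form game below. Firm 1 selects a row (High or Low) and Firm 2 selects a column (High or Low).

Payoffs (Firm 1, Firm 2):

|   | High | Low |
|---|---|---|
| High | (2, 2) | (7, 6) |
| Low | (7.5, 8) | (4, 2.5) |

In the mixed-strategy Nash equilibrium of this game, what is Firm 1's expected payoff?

89/17

First find q, the probability Firm 2 plays High, from Firm 1's indifference between High and Low: 2q + 7(1−q) = 7.5q + 4(1−q), giving q = 6/17.
Since Firm 1 is indifferent in equilibrium, Firm 1's expected payoff equals the payoff from either row against (6/17, 11/17). Using High: 2(6/17) + 7(11/17) = 89/17.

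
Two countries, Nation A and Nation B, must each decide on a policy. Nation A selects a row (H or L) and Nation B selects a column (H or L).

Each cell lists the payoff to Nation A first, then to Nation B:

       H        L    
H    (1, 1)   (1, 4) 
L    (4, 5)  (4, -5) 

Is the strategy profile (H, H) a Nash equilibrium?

At (H, H), Nation A earns 1; switching to L would give 4, so Nation A would deviate.
Nation B earns 1; switching to L would give 4, so Nation B would deviate.
Since at least one player can profitably deviate, this is not a Nash equilibrium.

No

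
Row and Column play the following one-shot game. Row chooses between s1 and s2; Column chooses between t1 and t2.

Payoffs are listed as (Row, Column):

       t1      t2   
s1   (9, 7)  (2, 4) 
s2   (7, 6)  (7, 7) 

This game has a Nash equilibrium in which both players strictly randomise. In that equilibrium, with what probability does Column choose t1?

5/7

Let q be the probability that Column plays t1. In a completely mixed equilibrium, Row must be indifferent between s1 and s2.
Row's expected payoff from s1 is 9q + 2(1−q); from s2 it is 7q + 7(1−q).
Setting these equal: 7q + 2 = 7, so q = 5/7.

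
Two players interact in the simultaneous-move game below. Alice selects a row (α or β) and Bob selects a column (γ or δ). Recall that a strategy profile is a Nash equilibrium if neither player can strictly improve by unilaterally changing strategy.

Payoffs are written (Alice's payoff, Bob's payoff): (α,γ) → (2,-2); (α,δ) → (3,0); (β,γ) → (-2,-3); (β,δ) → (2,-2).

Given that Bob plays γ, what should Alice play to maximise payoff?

Against γ, Alice earns 2 from α and -2 from β.
So α is the best response.

α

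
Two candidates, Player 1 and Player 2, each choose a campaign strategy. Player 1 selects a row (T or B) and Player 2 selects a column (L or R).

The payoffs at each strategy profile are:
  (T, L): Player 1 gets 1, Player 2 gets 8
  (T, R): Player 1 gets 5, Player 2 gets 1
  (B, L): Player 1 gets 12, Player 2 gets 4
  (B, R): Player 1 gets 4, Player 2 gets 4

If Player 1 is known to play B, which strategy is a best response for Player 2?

either — both L and R are best responses

Against B, Player 2 earns 4 from L and 4 from R.
So either strategy is a best response.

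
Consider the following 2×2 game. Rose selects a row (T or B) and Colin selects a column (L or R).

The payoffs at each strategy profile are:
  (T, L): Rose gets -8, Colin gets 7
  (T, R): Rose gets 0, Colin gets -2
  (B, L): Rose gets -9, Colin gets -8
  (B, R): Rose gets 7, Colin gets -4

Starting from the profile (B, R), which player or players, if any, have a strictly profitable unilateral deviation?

Neither

Rose at (B, R) earns 7; deviating to T yields 0 — not better.
Colin earns -4; deviating to L yields -8 — not better.
Neither player can strictly improve; the profile is a Nash equilibrium.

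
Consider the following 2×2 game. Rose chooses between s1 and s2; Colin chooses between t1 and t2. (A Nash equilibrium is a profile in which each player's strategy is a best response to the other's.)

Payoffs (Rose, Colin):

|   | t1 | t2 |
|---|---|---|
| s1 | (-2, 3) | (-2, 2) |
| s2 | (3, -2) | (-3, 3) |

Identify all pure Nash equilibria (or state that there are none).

(s1, t1): Rose prefers s2 (3 > -2) — not an equilibrium.
(s1, t2): Colin prefers t1 (3 > 2) — not an equilibrium.
(s2, t1): Colin prefers t2 (3 > -2) — not an equilibrium.
(s2, t2): Rose prefers s1 (-2 > -3) — not an equilibrium.

none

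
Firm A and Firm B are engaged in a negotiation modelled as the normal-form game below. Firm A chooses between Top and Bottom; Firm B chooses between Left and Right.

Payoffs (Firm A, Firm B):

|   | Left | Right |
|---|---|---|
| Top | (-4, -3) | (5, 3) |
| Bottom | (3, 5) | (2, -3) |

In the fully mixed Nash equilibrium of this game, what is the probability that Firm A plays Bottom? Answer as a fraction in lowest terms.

Let p be the probability that Firm A plays Top. In a completely mixed equilibrium, Firm B must be indifferent between Left and Right.
Firm B's expected payoff from Left is −3p + 5(1−p); from Right it is 3p − 3(1−p).
Setting these equal: −8p + 5 = 6p − 3, so p = 4/7.
Therefore Firm A plays Bottom with probability 1 − 4/7 = 3/7.

3/7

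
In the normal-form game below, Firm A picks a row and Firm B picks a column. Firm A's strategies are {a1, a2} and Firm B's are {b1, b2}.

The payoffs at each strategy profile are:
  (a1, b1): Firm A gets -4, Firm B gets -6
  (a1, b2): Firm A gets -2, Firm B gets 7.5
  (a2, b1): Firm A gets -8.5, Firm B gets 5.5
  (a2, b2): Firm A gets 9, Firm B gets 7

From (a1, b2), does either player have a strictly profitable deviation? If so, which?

Firm A at (a1, b2) earns -2; deviating to a2 yields 9 — a strict improvement.
Firm B earns 7.5; deviating to b1 yields -6 — not better.
Only Firm A has a strictly profitable deviation.

Firm A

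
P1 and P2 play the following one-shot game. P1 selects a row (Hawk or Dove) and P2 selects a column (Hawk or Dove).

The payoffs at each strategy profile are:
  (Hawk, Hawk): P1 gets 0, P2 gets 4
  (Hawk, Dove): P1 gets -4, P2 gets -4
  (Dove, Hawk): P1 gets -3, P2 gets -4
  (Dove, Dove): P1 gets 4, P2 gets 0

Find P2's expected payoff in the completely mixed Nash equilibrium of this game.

-4/3

First find p, the probability P1 plays Hawk, from P2's indifference between Hawk and Dove: 4p − 4(1−p) = −4p, giving p = 1/3.
Since P2 is indifferent in equilibrium, P2's expected payoff equals the payoff from either column against (1/3, 2/3). Using Hawk: 4(1/3) − 4(2/3) = -4/3.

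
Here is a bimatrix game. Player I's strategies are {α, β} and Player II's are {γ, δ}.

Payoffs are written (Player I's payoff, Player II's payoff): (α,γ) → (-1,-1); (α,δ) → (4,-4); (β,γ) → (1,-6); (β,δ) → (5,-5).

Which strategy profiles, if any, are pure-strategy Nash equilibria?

(β, δ)

(α, γ): Player I prefers β (1 > -1) — not an equilibrium.
(α, δ): Player I prefers β (5 > 4); Player II prefers γ (-1 > -4) — not an equilibrium.
(β, γ): Player II prefers δ (-5 > -6) — not an equilibrium.
(β, δ): Player I gets 5 ≥ 4 from α, and Player II gets -5 ≥ -6 from γ — Nash equilibrium.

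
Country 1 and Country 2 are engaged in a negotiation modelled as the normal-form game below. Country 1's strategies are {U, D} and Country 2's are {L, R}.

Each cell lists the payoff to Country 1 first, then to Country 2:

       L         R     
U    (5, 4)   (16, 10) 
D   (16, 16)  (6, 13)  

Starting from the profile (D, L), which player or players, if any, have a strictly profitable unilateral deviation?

Country 1 at (D, L) earns 16; deviating to U yields 5 — not better.
Country 2 earns 16; deviating to R yields 13 — not better.
Neither player can strictly improve; the profile is a Nash equilibrium.

Neither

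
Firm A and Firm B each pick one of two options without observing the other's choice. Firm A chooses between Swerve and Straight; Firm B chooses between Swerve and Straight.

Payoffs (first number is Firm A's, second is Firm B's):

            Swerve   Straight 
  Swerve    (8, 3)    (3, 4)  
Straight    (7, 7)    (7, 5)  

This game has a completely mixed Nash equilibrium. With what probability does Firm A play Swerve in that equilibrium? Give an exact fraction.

Let r be the probability that Firm A plays Swerve. In a completely mixed equilibrium, Firm B must be indifferent between Swerve and Straight.
Firm B's expected payoff from Swerve is 3r + 7(1−r); from Straight it is 4r + 5(1−r).
Setting these equal: −4r + 7 = −r + 5, so r = 2/3.

2/3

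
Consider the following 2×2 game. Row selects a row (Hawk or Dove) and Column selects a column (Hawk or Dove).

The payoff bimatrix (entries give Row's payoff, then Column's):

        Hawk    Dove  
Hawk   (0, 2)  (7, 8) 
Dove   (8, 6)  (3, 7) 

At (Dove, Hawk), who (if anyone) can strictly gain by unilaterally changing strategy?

Column

Row at (Dove, Hawk) earns 8; deviating to Hawk yields 0 — not better.
Column earns 6; deviating to Dove yields 7 — a strict improvement.
Only Column has a strictly profitable deviation.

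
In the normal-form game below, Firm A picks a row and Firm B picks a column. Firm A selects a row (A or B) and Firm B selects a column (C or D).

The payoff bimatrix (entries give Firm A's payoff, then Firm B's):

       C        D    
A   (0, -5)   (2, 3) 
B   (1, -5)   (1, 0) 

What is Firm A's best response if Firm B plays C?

Against C, Firm A earns 0 from A and 1 from B.
So B is the best response.

B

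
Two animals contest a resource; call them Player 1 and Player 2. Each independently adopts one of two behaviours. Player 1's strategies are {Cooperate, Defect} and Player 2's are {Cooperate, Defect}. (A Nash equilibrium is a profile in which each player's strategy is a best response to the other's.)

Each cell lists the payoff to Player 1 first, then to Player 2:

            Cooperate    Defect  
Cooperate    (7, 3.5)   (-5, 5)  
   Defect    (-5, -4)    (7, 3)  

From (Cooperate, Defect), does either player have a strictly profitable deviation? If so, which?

Player 1

Player 1 at (Cooperate, Defect) earns -5; deviating to Defect yields 7 — a strict improvement.
Player 2 earns 5; deviating to Cooperate yields 3.5 — not better.
Only Player 1 has a strictly profitable deviation.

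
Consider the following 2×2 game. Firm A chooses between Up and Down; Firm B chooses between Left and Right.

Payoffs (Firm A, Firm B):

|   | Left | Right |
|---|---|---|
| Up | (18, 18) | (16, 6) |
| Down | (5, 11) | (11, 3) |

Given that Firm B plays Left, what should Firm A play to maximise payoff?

Against Left, Firm A earns 18 from Up and 5 from Down.
So Up is the best response.

Up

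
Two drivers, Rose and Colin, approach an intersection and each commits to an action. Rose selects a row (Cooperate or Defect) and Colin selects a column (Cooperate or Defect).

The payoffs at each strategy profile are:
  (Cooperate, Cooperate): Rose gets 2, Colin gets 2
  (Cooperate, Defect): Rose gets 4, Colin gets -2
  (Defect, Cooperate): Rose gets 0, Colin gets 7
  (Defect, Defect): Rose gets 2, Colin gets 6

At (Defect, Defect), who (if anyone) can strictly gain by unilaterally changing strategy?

Rose at (Defect, Defect) earns 2; deviating to Cooperate yields 4 — a strict improvement.
Colin earns 6; deviating to Cooperate yields 7 — a strict improvement.
Both Rose and Colin have strictly profitable deviations.

Both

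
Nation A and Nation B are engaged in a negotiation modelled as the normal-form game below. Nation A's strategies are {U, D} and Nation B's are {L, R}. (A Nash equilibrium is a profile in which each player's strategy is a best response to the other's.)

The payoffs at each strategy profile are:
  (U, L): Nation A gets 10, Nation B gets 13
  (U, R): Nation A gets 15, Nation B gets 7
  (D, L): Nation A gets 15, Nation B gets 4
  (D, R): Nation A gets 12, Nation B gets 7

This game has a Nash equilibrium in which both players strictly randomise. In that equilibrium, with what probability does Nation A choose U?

Let p be the probability that Nation A plays U. In a completely mixed equilibrium, Nation B must be indifferent between L and R.
Nation B's expected payoff from L is 13p + 4(1−p); from R it is 7p + 7(1−p).
Setting these equal: 9p + 4 = 7, so p = 1/3.

1/3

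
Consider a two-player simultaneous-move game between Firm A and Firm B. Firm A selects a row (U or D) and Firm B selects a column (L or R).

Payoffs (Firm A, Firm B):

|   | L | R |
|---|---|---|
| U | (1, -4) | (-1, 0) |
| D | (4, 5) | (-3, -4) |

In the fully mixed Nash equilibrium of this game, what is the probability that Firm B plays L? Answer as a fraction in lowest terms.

Let c be the probability that Firm B plays L. In a completely mixed equilibrium, Firm A must be indifferent between U and D.
Firm A's expected payoff from U is c − (1−c); from D it is 4c − 3(1−c).
Setting these equal: 2c − 1 = 7c − 3, so c = 2/5.

2/5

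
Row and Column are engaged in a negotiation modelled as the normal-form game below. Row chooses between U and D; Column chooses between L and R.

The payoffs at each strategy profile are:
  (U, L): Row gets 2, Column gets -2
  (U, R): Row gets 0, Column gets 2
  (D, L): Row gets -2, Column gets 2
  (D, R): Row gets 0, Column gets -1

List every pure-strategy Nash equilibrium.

(U, L): Column prefers R (2 > -2) — not an equilibrium.
(U, R): Row gets 0 ≥ 0 from D, and Column gets 2 ≥ -2 from L — Nash equilibrium.
(D, L): Row prefers U (2 > -2) — not an equilibrium.
(D, R): Column prefers L (2 > -1) — not an equilibrium.

(U, R)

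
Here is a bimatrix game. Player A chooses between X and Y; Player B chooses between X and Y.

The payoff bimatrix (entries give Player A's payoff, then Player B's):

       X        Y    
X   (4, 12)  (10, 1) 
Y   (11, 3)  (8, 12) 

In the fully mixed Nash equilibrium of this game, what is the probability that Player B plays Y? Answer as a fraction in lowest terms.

Let c be the probability that Player B plays X. In a completely mixed equilibrium, Player A must be indifferent between X and Y.
Player A's expected payoff from X is 4c + 10(1−c); from Y it is 11c + 8(1−c).
Setting these equal: −6c + 10 = 3c + 8, so c = 2/9.
Therefore Player B plays Y with probability 1 − 2/9 = 7/9.

7/9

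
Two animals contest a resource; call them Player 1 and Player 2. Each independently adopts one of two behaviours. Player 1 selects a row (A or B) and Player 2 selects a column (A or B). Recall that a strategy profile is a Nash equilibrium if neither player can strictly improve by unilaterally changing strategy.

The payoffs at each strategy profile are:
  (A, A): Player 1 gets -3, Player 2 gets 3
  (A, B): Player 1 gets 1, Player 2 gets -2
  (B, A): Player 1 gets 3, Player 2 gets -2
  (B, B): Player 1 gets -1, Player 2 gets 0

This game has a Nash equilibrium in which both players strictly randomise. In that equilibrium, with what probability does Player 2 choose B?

Let y be the probability that Player 2 plays A. In a completely mixed equilibrium, Player 1 must be indifferent between A and B.
Player 1's expected payoff from A is −3y + (1−y); from B it is 3y − (1−y).
Setting these equal: −4y + 1 = 4y − 1, so y = 1/4.
Therefore Player 2 plays B with probability 1 − 1/4 = 3/4.

3/4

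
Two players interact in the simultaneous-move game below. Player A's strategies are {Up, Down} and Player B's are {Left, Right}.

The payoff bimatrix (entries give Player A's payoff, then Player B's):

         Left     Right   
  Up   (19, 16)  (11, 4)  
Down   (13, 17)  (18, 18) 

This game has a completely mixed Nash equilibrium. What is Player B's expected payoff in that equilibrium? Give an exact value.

First find x, the probability Player A plays Up, from Player B's indifference between Left and Right: 16x + 17(1−x) = 4x + 18(1−x), giving x = 1/13.
Since Player B is indifferent in equilibrium, Player B's expected payoff equals the payoff from either column against (1/13, 12/13). Using Left: 16(1/13) + 17(12/13) = 220/13.

220/13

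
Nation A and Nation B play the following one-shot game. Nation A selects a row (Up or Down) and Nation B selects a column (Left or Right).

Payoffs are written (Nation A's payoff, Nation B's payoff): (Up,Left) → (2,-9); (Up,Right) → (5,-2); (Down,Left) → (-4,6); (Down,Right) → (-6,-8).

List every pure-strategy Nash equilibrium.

(Up, Left): Nation B prefers Right (-2 > -9) — not an equilibrium.
(Up, Right): Nation A gets 5 ≥ -6 from Down, and Nation B gets -2 ≥ -9 from Left — Nash equilibrium.
(Down, Left): Nation A prefers Up (2 > -4) — not an equilibrium.
(Down, Right): Nation A prefers Up (5 > -6); Nation B prefers Left (6 > -8) — not an equilibrium.

(Up, Right)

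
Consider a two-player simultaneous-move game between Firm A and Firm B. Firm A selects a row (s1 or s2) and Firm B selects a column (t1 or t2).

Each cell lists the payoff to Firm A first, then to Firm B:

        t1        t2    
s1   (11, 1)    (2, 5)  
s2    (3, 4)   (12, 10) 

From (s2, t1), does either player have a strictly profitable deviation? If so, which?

Both

Firm A at (s2, t1) earns 3; deviating to s1 yields 11 — a strict improvement.
Firm B earns 4; deviating to t2 yields 10 — a strict improvement.
Both Firm A and Firm B have strictly profitable deviations.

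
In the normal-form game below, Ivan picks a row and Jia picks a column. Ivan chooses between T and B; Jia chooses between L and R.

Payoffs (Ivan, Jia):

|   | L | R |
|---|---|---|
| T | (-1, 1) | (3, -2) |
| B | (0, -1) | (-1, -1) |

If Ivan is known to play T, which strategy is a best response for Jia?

L

Against T, Jia earns 1 from L and -2 from R.
So L is the best response.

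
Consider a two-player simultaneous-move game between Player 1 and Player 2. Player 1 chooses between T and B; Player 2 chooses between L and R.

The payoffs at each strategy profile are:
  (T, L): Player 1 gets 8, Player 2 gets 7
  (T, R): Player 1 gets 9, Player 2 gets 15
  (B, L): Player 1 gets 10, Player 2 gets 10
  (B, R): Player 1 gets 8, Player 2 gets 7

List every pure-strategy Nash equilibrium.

(T, R) and (B, L)

(T, L): Player 1 prefers B (10 > 8); Player 2 prefers R (15 > 7) — not an equilibrium.
(T, R): Player 1 gets 9 ≥ 8 from B, and Player 2 gets 15 ≥ 7 from L — Nash equilibrium.
(B, L): Player 1 gets 10 ≥ 8 from T, and Player 2 gets 10 ≥ 7 from R — Nash equilibrium.
(B, R): Player 1 prefers T (9 > 8); Player 2 prefers L (10 > 7) — not an equilibrium.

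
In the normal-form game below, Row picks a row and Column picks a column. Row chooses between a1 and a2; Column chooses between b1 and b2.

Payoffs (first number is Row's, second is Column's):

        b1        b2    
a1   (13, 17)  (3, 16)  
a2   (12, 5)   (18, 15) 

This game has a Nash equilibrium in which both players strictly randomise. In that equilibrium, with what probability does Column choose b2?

Let q be the probability that Column plays b1. In a completely mixed equilibrium, Row must be indifferent between a1 and a2.
Row's expected payoff from a1 is 13q + 3(1−q); from a2 it is 12q + 18(1−q).
Setting these equal: 10q + 3 = −6q + 18, so q = 15/16.
Therefore Column plays b2 with probability 1 − 15/16 = 1/16.

1/16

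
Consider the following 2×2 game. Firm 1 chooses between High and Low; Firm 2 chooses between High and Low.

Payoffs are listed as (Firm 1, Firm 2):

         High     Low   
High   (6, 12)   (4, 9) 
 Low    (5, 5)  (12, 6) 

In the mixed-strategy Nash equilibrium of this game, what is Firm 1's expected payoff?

52/9

First find q, the probability Firm 2 plays High, from Firm 1's indifference between High and Low: 6q + 4(1−q) = 5q + 12(1−q), giving q = 8/9.
Since Firm 1 is indifferent in equilibrium, Firm 1's expected payoff equals the payoff from either row against (8/9, 1/9). Using High: 6(8/9) + 4(1/9) = 52/9.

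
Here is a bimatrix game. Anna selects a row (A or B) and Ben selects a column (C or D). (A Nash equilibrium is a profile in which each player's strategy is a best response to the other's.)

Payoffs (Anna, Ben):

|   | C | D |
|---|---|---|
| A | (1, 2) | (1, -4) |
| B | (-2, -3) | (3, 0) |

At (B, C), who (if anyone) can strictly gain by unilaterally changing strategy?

Anna at (B, C) earns -2; deviating to A yields 1 — a strict improvement.
Ben earns -3; deviating to D yields 0 — a strict improvement.
Both Anna and Ben have strictly profitable deviations.

Both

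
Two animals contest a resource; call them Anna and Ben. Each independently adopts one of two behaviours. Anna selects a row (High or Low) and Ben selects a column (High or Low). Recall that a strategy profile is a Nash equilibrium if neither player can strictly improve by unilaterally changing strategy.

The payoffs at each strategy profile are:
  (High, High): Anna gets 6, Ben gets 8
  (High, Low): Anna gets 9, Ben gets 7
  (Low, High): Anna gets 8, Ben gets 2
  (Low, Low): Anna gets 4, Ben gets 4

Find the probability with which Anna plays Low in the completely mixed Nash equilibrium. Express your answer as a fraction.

1/3

Let x be the probability that Anna plays High. In a completely mixed equilibrium, Ben must be indifferent between High and Low.
Ben's expected payoff from High is 8x + 2(1−x); from Low it is 7x + 4(1−x).
Setting these equal: 6x + 2 = 3x + 4, so x = 2/3.
Therefore Anna plays Low with probability 1 − 2/3 = 1/3.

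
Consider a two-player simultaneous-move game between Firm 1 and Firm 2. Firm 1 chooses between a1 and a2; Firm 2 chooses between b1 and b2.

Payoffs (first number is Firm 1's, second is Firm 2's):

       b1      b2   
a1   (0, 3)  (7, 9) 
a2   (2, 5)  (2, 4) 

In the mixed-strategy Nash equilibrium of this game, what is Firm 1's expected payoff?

2

First find q, the probability Firm 2 plays b1, from Firm 1's indifference between a1 and a2: 7(1−q) = 2q + 2(1−q), giving q = 5/7.
Since Firm 1 is indifferent in equilibrium, Firm 1's expected payoff equals the payoff from either row against (5/7, 2/7). Using a1: 7(2/7) = 2.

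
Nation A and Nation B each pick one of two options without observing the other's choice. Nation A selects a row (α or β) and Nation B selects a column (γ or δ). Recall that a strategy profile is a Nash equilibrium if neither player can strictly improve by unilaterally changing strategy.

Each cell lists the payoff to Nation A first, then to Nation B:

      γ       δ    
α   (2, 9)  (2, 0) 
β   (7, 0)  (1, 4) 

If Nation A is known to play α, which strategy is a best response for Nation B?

Against α, Nation B earns 9 from γ and 0 from δ.
So γ is the best response.

γ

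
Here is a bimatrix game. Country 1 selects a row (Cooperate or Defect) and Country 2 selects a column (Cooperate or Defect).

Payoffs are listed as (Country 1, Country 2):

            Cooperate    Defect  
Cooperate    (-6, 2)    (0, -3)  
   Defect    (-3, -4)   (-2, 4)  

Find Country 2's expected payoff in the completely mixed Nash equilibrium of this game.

-4/13

First find p, the probability Country 1 plays Cooperate, from Country 2's indifference between Cooperate and Defect: 2p − 4(1−p) = −3p + 4(1−p), giving p = 8/13.
Since Country 2 is indifferent in equilibrium, Country 2's expected payoff equals the payoff from either column against (8/13, 5/13). Using Cooperate: 2(8/13) − 4(5/13) = -4/13.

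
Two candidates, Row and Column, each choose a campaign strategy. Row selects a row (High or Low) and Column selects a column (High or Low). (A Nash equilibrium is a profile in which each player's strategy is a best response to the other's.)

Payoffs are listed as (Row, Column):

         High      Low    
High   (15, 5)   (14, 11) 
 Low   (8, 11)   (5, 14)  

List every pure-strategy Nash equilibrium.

(High, Low)

(High, High): Column prefers Low (11 > 5) — not an equilibrium.
(High, Low): Row gets 14 ≥ 5 from Low, and Column gets 11 ≥ 5 from High — Nash equilibrium.
(Low, High): Row prefers High (15 > 8); Column prefers Low (14 > 11) — not an equilibrium.
(Low, Low): Row prefers High (14 > 5) — not an equilibrium.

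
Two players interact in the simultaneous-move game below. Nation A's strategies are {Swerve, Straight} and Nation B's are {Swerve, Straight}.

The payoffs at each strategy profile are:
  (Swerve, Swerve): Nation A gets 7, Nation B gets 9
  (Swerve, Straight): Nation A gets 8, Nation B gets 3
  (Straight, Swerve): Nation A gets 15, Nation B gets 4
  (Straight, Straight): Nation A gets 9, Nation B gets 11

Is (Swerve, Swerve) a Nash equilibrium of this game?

No

At (Swerve, Swerve), Nation A earns 7; switching to Straight would give 15, so Nation A would deviate.
Nation B earns 9; switching to Straight would give 3, so Nation B has no profitable deviation.
Since at least one player can profitably deviate, this is not a Nash equilibrium.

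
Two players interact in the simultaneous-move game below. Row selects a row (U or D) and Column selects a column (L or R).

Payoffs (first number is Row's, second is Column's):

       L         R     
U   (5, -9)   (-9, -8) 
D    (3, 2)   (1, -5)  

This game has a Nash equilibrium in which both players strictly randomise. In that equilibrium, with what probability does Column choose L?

Let c be the probability that Column plays L. In a completely mixed equilibrium, Row must be indifferent between U and D.
Row's expected payoff from U is 5c − 9(1−c); from D it is 3c + (1−c).
Setting these equal: 14c − 9 = 2c + 1, so c = 5/6.

5/6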